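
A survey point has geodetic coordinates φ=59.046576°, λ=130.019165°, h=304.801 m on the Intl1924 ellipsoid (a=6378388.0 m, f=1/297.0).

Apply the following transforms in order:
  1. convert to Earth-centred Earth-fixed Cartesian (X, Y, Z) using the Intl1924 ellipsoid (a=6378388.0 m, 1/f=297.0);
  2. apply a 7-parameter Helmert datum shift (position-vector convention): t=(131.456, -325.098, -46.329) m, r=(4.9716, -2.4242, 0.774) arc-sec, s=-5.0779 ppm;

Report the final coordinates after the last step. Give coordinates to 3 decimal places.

X=-2114879.397 m, Y=2518308.408 m, Z=5446946.011 m

start: φ=59.046576°, λ=130.019165°, h=304.801 m
→ ECEF (a=6378388.000, f=1/297.0): X=-2114948.1232, Y=2518785.5203, Z=5446984.1462
→ Helmert 7p (PV): X=-2114879.3966, Y=2518308.4079, Z=5446946.0114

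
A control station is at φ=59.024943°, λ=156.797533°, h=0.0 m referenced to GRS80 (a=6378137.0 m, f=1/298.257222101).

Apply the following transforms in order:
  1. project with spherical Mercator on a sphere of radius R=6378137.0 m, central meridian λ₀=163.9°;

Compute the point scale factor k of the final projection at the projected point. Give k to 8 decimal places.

start: φ=59.024943°, λ=156.797533°, h=0.000 m
→ into merc (λ₀=163.9°): φ=59.02494300°, λ−λ₀=-7.10246700°
scale k = 1.94301197

1.94301197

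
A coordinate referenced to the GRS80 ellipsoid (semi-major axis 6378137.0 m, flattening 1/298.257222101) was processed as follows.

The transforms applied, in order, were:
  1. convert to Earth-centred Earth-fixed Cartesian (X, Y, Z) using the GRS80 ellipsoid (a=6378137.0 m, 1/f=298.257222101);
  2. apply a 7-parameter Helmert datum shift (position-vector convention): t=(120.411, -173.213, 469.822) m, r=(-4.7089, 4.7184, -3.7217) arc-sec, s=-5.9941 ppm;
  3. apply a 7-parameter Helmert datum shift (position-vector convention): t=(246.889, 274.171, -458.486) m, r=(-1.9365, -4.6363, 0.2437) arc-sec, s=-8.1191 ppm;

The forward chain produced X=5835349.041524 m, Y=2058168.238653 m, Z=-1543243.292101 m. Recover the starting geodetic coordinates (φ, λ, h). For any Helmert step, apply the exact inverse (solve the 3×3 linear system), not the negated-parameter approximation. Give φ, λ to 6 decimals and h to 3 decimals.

start: X=5835349.0415, Y=2058168.2387, Z=-1543243.2921 m
→ Helmert⁻¹: X=5835117.2795, Y=2057918.3674, Z=-1542909.1700
→ Helmert⁻¹: X=5835030.0083, Y=2058244.4306, Z=-1543207.7758
→ geod (Bowring, a=6378137.000): φ=-14.09512300°, λ=19.42974900°, h=66.9360 m

φ=-14.095123°, λ=19.429749°, h=66.936 m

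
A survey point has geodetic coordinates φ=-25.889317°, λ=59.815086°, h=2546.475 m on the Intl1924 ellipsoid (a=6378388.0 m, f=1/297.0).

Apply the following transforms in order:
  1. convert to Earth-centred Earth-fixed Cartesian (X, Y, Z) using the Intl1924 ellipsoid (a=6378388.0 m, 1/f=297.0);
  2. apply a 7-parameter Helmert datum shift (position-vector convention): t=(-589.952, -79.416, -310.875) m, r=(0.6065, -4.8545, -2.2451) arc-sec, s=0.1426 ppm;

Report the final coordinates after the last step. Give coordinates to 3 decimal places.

X=2887679.460 m, Y=4965242.916 m, Z=-2769413.661 m

start: φ=-25.889317°, λ=59.815086°, h=2546.475 m
→ ECEF (a=6378388.000, f=1/297.0): X=2888149.7815, Y=4965344.9178, Z=-2769184.9650
→ Helmert 7p (PV): X=2887679.4604, Y=4965242.9161, Z=-2769413.6613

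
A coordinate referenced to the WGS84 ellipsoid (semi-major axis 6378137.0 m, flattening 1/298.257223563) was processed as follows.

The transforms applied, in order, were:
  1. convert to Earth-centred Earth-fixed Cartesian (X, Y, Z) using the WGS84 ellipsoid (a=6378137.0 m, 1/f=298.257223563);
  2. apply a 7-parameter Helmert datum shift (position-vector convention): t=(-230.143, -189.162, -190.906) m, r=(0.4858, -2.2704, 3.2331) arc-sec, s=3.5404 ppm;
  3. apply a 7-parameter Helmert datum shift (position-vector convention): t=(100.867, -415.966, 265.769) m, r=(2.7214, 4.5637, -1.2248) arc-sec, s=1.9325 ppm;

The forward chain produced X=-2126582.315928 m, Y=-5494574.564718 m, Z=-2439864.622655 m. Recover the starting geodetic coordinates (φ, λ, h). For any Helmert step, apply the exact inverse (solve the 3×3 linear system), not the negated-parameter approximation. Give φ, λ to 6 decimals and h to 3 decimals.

start: X=-2126582.3159, Y=-5494574.5647, Z=-2439864.6227 m
→ Helmert⁻¹: X=-2126592.4603, Y=-5494192.8030, Z=-2440100.2391
→ Helmert⁻¹: X=-2126467.7604, Y=-5493956.6052, Z=-2439864.3489
→ geod (Bowring, a=6378137.000): φ=-22.63367200°, λ=-111.15921800°, h=1398.5090 m

φ=-22.633672°, λ=-111.159218°, h=1398.509 m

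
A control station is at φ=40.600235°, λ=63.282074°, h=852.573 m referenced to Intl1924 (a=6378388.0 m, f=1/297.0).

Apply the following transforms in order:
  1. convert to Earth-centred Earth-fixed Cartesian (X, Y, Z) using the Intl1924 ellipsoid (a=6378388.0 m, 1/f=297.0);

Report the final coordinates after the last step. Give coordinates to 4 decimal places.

X=2180762.2691 m, Y=4332585.6856 m, Z=4129441.8759 m

start: φ=40.600235°, λ=63.282074°, h=852.573 m
→ ECEF (a=6378388.000, f=1/297.0): X=2180762.2691, Y=4332585.6856, Z=4129441.8759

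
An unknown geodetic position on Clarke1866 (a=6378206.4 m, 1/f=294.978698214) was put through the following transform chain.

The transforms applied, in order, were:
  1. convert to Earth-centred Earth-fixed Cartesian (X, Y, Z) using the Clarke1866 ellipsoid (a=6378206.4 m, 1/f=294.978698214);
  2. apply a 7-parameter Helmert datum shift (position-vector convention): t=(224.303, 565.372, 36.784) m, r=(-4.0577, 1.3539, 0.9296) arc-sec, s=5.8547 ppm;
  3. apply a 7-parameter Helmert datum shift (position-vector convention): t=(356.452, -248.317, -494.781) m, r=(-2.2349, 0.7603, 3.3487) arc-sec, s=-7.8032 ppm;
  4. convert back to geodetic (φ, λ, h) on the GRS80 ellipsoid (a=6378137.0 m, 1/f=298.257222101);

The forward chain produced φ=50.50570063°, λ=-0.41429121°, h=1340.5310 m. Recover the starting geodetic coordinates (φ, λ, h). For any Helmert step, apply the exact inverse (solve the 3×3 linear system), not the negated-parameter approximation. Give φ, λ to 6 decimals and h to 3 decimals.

start: φ=50.505701°, λ=-0.414291°, h=1340.531 m
→ ECEF (a=6378137.000, f=1/298.257222101): X=4065360.5662, Y=-29396.1008, Z=4899790.3656
→ Helmert⁻¹: X=4065017.2965, Y=-29267.1023, Z=4900338.0515
→ Helmert⁻¹: X=4064736.8955, Y=-29947.0187, Z=4900298.6692
→ geod (Bowring, a=6378206.400): φ=50.51500400°, λ=-0.42212000°, h=1410.8640 m

φ=50.515004°, λ=-0.422120°, h=1410.864 m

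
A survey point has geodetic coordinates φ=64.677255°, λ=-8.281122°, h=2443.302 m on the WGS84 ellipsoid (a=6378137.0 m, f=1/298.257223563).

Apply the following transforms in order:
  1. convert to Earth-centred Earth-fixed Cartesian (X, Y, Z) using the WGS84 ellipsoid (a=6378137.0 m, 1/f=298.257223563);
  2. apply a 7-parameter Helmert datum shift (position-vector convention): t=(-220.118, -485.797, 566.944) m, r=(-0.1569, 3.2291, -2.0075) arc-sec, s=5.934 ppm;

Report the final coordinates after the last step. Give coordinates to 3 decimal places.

X=2707921.068 m, Y=-394659.092 m, Z=5745178.513 m

start: φ=64.677255°, λ=-8.281122°, h=2443.302 m
→ ECEF (a=6378137.000, f=1/298.257223563): X=2708039.0194, Y=-394148.9697, Z=5744619.5758
→ Helmert 7p (PV): X=2707921.0680, Y=-394659.0923, Z=5745178.5133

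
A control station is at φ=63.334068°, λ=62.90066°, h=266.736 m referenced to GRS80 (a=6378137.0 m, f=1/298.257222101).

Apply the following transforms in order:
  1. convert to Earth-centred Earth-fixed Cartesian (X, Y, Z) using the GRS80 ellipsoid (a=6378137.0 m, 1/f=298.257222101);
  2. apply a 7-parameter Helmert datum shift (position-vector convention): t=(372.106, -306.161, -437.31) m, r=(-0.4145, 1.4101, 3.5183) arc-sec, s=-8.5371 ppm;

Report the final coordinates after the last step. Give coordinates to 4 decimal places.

start: φ=63.334068°, λ=62.900660°, h=266.736 m
→ ECEF (a=6378137.000, f=1/298.257222101): X=1307489.8911, Y=2555131.8590, Z=5677024.7582
→ Helmert 7p (PV): X=1307846.0618, Y=2554837.5947, Z=5676524.9099

X=1307846.0618 m, Y=2554837.5947 m, Z=5676524.9099 m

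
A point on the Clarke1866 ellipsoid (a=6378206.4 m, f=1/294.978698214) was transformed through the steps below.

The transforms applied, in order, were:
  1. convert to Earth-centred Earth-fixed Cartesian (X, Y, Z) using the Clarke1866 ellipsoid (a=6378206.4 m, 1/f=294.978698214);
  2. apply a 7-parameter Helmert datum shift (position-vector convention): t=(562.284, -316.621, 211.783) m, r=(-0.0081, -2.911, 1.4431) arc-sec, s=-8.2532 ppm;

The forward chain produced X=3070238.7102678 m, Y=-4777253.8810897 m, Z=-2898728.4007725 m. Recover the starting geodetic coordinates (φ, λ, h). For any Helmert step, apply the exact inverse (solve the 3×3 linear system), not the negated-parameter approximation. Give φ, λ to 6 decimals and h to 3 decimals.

φ=-27.204336°, λ=-57.275807°, h=1748.567 m

start: X=3070238.7103, Y=-4777253.8811, Z=-2898728.4008 m
→ Helmert⁻¹: X=3069627.4261, Y=-4776998.0478, Z=-2899007.6185
→ geod (Bowring, a=6378206.400): φ=-27.20433600°, λ=-57.27580700°, h=1748.5670 m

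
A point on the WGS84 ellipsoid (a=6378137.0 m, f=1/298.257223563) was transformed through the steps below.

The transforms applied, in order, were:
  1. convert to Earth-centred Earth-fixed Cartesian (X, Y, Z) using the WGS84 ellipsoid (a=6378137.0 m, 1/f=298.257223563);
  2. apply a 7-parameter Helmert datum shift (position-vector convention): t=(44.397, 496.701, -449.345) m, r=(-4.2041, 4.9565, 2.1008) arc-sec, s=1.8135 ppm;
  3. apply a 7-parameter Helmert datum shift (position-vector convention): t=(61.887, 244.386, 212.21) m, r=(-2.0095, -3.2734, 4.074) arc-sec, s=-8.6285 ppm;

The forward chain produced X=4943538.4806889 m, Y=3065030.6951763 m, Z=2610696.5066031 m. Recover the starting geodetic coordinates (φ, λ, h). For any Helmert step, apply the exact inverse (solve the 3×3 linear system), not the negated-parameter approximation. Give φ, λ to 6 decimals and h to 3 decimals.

start: X=4943538.4807, Y=3065030.6952, Z=2610696.5066 m
→ Helmert⁻¹: X=4943621.2082, Y=3064689.6790, Z=2610458.2239
→ Helmert⁻¹: X=4943536.3098, Y=3064083.8521, Z=2611084.0784
→ geod (Bowring, a=6378137.000): φ=24.32130400°, λ=31.79130500°, h=802.0670 m

φ=24.321304°, λ=31.791305°, h=802.067 m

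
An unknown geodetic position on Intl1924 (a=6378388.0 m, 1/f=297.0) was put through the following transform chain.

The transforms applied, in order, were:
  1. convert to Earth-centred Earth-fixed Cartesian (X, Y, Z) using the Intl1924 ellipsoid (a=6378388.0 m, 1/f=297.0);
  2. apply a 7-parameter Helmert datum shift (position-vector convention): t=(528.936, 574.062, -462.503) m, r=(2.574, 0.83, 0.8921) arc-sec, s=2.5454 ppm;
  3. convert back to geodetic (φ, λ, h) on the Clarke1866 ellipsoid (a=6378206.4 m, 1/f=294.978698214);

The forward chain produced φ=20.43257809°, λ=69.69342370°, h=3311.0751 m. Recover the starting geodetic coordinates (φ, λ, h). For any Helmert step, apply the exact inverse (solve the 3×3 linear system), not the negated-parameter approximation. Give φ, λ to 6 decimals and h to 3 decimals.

start: φ=20.432578°, λ=69.693424°, h=3311.075 m
→ ECEF (a=6378206.400, f=1/294.978698214): X=2076180.4290, Y=5610665.7948, Z=2213660.4194
→ Helmert⁻¹: X=2075661.5642, Y=5610096.1050, Z=2214055.6299
→ geod (Bowring, a=6378388.000): φ=20.43731000°, λ=69.69619100°, h=2580.2590 m

φ=20.437310°, λ=69.696191°, h=2580.259 m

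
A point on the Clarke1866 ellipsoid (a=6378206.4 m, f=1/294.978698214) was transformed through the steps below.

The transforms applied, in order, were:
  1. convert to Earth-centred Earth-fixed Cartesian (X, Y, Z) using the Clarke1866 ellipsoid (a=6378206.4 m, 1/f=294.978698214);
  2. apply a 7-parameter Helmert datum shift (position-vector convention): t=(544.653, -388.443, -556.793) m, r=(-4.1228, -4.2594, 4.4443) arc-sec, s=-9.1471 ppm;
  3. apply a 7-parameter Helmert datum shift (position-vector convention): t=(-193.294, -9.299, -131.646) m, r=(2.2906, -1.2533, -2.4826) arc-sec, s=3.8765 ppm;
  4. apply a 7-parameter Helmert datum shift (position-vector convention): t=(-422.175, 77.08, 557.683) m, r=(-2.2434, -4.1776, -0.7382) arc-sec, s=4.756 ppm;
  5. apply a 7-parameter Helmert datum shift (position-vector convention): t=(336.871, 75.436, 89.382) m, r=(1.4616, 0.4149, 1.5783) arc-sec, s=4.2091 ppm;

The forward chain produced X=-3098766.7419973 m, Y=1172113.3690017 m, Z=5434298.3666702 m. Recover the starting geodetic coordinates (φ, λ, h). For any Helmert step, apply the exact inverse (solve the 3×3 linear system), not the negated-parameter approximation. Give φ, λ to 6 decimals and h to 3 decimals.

φ=58.804207°, λ=159.277299°, h=2339.688 m

start: X=-3098766.7420, Y=1172113.3690, Z=5434298.3667 m
→ Helmert⁻¹: X=-3099092.5308, Y=1172095.2202, Z=5434171.5723
→ Helmert⁻¹: X=-3098549.7617, Y=1171942.3785, Z=5433663.5503
→ Helmert⁻¹: X=-3098325.5462, Y=1171970.1860, Z=5433779.9433
→ Helmert⁻¹: X=-3098761.0628, Y=1172327.4967, Z=5434473.8675
→ geod (Bowring, a=6378206.400): φ=58.80420700°, λ=159.27729900°, h=2339.6880 m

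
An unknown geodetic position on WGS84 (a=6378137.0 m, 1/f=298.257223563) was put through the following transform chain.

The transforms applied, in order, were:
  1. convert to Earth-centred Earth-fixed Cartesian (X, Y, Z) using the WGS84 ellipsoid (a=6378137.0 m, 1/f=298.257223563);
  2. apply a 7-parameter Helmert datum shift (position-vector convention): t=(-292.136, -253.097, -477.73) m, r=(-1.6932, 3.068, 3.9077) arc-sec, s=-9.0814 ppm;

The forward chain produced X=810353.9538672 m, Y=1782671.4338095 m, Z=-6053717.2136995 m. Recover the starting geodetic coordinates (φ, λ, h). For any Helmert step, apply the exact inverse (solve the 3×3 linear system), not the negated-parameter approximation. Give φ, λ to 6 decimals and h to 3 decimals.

φ=-72.182272°, λ=65.547149°, h=3494.722 m

start: X=810353.9539, Y=1782671.4338, Z=-6053717.2137 m
→ Helmert⁻¹: X=810777.2671, Y=1782975.0526, Z=-6053267.7603
→ geod (Bowring, a=6378137.000): φ=-72.18227200°, λ=65.54714900°, h=3494.7220 m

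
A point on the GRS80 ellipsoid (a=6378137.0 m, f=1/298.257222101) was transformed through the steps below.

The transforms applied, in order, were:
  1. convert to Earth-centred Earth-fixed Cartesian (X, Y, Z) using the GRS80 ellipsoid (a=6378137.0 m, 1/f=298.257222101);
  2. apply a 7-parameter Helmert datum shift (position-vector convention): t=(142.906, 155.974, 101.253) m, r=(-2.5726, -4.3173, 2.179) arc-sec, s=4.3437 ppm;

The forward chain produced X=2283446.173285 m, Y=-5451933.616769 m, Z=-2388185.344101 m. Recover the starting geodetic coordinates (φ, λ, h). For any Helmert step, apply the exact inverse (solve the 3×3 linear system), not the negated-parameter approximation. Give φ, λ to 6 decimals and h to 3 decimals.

φ=-22.136187°, λ=-67.277290°, h=10.013 m

start: X=2283446.1733, Y=-5451933.6168, Z=-2388185.3441 m
→ Helmert⁻¹: X=2283185.7622, Y=-5452060.2396, Z=-2388392.0120
→ geod (Bowring, a=6378137.000): φ=-22.13618700°, λ=-67.27729000°, h=10.0130 m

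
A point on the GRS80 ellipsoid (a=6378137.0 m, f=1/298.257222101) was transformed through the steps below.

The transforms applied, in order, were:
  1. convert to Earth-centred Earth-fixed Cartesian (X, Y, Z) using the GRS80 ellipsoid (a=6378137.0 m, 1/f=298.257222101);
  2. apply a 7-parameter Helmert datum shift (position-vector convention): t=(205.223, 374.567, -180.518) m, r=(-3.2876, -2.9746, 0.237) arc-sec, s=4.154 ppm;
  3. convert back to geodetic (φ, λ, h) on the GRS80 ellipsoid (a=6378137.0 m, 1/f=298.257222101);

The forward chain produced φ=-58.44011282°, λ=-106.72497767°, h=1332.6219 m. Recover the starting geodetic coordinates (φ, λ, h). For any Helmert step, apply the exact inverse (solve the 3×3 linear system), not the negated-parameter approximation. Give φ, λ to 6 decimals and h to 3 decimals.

φ=-58.436705°, λ=-106.728267°, h=1371.257 m

start: φ=-58.440113°, λ=-106.724978°, h=1332.622 m
→ ECEF (a=6378137.000, f=1/298.257222101): X=-963218.9863, Y=-3205498.3545, Z=-5412690.1931
→ Helmert⁻¹: X=-963501.9461, Y=-3205772.2285, Z=-5412524.3927
→ geod (Bowring, a=6378137.000): φ=-58.43670500°, λ=-106.72826700°, h=1371.2570 m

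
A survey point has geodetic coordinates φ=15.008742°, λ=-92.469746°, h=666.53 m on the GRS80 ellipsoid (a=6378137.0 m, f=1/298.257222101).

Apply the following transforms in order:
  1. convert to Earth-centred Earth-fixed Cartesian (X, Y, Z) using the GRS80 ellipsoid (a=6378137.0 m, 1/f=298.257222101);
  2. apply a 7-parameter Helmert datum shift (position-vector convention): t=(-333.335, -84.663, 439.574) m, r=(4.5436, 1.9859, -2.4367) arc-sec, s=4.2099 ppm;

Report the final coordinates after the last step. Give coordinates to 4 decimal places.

start: φ=15.008742°, λ=-92.469746°, h=666.530 m
→ ECEF (a=6378137.000, f=1/298.257222101): X=-265557.0909, Y=-6156858.1235, Z=1641207.0616
→ Helmert 7p (PV): X=-265948.4765, Y=-6157001.7218, Z=1641520.4778

X=-265948.4765 m, Y=-6157001.7218 m, Z=1641520.4778 m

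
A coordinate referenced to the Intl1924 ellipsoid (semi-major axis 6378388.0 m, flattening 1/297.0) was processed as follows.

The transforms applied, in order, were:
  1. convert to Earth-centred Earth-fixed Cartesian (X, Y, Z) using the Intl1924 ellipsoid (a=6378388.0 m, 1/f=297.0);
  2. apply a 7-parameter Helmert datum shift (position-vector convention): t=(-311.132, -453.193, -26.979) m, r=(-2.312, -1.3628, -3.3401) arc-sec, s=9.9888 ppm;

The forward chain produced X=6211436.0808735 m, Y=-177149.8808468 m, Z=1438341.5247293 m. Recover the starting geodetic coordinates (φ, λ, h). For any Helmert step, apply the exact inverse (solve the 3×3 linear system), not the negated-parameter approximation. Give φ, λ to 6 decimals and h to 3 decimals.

start: X=6211436.0809, Y=-177149.8808, Z=1438341.5247 m
→ Helmert⁻¹: X=6211697.5285, Y=-176610.4571, Z=1438311.1158
→ geod (Bowring, a=6378388.000): φ=13.11707700°, λ=-1.62859000°, h=1197.8200 m

φ=13.117077°, λ=-1.628590°, h=1197.820 m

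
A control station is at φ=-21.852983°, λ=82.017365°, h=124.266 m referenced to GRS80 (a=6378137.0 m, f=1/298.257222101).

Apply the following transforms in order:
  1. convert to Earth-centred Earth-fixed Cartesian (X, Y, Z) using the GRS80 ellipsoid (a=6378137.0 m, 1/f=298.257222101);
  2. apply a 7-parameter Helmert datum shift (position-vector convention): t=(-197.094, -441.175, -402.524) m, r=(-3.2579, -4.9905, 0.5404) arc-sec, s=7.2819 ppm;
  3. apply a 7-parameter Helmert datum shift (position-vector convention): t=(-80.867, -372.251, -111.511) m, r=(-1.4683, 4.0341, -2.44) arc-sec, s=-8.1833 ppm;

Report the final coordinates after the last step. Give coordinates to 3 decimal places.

X=822286.328 m, Y=5864409.654 m, Z=-2360000.114 m

start: φ=-21.852983°, λ=82.017365°, h=124.266 m
→ ECEF (a=6378137.000, f=1/298.257222101): X=822500.0872, Y=5865290.0007, Z=-2359357.6364
→ Helmert 7p (PV): X=822350.7000, Y=5864856.4254, Z=-2359850.0822
→ Helmert 7p (PV): X=822286.3277, Y=5864409.6541, Z=-2360000.1139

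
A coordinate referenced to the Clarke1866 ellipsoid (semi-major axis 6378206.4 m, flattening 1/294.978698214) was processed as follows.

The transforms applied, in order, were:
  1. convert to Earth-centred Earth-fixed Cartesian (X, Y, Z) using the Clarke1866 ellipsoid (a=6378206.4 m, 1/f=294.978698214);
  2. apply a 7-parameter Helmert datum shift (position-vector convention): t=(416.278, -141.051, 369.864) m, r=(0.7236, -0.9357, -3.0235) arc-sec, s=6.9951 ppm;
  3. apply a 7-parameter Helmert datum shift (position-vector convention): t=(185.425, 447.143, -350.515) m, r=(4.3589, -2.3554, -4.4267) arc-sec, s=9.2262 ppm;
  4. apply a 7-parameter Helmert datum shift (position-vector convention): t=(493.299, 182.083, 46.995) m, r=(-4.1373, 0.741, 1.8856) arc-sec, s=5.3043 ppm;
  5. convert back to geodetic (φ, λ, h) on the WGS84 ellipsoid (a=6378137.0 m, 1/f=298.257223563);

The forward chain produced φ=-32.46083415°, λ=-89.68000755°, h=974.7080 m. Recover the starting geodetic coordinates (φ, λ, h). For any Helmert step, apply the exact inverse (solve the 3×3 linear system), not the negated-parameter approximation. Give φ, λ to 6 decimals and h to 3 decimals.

φ=-32.460690°, λ=-89.690583°, h=1278.826 m

start: φ=-32.460834°, λ=-89.680008°, h=974.708 m
→ ECEF (a=6378137.000, f=1/298.257223563): X=30089.3168, Y=-5387542.5342, Z=-3404182.4117
→ Helmert⁻¹: X=29558.8390, Y=-5387628.0249, Z=-3404319.3097
→ Helmert⁻¹: X=29449.9090, Y=-5388096.7564, Z=-3403823.8614
→ Helmert⁻¹: X=29096.9634, Y=-5387929.5320, Z=-3404151.1434
→ geod (Bowring, a=6378206.400): φ=-32.46069000°, λ=-89.69058300°, h=1278.8260 m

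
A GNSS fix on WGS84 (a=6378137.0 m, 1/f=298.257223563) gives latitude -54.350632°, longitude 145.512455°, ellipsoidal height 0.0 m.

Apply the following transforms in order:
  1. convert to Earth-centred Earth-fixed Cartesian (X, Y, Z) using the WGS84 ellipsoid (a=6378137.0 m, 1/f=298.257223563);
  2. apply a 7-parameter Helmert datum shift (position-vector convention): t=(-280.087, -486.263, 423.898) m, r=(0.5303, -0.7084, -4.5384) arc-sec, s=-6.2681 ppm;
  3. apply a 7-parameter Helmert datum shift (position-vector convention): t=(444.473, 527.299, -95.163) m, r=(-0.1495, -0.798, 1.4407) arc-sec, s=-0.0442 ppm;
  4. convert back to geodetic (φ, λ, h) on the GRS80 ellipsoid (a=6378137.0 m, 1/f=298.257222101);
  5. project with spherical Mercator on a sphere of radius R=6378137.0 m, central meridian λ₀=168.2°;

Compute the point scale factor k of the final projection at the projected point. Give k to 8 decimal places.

start: φ=-54.350632°, λ=145.512455°, h=0.000 m
→ ECEF (a=6378137.000, f=1/298.257223563): X=-3070798.9143, Y=2109518.9233, Z=-5159587.2984
→ Helmert 7p (PV): X=-3070995.6182, Y=2109100.2683, Z=-5159136.1824
→ Helmert 7p (PV): X=-3070545.7811, Y=2109602.2848, Z=-5159244.5272
→ geod (Bowring, a=6378137.000): φ=-54.35001575°, λ=145.50919386°, h=-372.6244 m
→ into merc (λ₀=168.2°): φ=-54.35001575°, λ−λ₀=-22.69080614°
scale k = 1.71576002

1.71576002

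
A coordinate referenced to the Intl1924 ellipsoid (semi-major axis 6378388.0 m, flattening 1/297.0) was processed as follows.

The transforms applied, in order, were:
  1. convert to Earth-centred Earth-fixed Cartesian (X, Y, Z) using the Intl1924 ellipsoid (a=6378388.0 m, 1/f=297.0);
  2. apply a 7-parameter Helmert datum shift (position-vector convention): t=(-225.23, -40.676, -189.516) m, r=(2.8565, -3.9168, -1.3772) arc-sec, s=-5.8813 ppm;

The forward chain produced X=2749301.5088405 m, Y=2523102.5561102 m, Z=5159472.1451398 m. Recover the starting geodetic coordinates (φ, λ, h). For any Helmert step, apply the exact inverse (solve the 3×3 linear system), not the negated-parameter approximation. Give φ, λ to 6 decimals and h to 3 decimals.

φ=54.305191°, λ=42.541674°, h=3524.986 m

start: X=2749301.5088, Y=2523102.5561, Z=5159472.1451 m
→ Helmert⁻¹: X=2749624.0390, Y=2523247.8842, Z=5159604.8500
→ geod (Bowring, a=6378388.000): φ=54.30519100°, λ=42.54167400°, h=3524.9860 m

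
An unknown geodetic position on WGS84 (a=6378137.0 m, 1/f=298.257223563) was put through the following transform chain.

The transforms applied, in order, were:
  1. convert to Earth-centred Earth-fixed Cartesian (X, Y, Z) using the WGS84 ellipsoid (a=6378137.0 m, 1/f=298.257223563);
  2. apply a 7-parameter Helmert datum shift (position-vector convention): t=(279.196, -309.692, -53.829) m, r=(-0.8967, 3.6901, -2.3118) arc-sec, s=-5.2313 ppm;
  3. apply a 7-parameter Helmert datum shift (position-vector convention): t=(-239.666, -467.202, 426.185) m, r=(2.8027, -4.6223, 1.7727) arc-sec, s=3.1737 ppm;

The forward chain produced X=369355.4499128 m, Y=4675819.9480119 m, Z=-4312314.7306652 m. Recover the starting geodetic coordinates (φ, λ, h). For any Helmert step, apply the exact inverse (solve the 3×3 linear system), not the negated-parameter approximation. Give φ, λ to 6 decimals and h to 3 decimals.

φ=-42.785259°, λ=85.485010°, h=3999.248 m

start: X=369355.4499, Y=4675819.9480, Z=-4312314.7307 m
→ Helmert⁻¹: X=369537.4838, Y=4676210.5312, Z=-4312799.0493
→ Helmert⁻¹: X=369284.9603, Y=4676567.5755, Z=-4312740.8446
→ geod (Bowring, a=6378137.000): φ=-42.78525900°, λ=85.48501000°, h=3999.2480 m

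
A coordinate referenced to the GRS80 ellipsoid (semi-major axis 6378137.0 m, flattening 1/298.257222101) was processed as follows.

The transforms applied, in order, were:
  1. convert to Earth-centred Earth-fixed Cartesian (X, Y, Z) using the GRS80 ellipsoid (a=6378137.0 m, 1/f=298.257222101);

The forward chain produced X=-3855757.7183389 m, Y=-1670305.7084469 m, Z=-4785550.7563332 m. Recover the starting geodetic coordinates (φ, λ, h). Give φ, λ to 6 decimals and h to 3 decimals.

φ=-48.905593°, λ=-156.577846°, h=2503.128 m

start: X=-3855757.7183, Y=-1670305.7084, Z=-4785550.7563 m
→ geod (Bowring, a=6378137.000): φ=-48.90559300°, λ=-156.57784600°, h=2503.1280 m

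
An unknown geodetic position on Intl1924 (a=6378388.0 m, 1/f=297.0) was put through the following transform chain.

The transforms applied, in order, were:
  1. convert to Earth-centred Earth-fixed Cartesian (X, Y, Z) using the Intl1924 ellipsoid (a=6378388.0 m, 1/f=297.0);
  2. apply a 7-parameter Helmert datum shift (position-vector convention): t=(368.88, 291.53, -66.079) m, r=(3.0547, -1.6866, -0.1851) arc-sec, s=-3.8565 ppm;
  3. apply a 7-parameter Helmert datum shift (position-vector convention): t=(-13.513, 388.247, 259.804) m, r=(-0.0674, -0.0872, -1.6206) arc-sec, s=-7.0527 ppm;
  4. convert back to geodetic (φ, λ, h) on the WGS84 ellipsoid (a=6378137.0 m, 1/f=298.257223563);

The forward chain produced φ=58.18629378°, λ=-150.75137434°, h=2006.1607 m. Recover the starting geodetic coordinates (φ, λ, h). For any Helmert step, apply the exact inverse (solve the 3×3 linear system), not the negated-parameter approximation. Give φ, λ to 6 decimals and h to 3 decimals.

φ=58.182046°, λ=-150.744519°, h=2064.750 m

start: φ=58.186294°, λ=-150.751374°, h=2006.161 m
→ ECEF (a=6378137.000, f=1/298.257223563): X=-2941665.7077, Y=-1647319.2621, Z=5398409.3030
→ Helmert⁻¹: X=-2941657.7131, Y=-1647744.0062, Z=5398188.2760
→ Helmert⁻¹: X=-2941992.3189, Y=-1647964.5849, Z=5398323.6354
→ geod (Bowring, a=6378388.000): φ=58.18204600°, λ=-150.74451900°, h=2064.7500 m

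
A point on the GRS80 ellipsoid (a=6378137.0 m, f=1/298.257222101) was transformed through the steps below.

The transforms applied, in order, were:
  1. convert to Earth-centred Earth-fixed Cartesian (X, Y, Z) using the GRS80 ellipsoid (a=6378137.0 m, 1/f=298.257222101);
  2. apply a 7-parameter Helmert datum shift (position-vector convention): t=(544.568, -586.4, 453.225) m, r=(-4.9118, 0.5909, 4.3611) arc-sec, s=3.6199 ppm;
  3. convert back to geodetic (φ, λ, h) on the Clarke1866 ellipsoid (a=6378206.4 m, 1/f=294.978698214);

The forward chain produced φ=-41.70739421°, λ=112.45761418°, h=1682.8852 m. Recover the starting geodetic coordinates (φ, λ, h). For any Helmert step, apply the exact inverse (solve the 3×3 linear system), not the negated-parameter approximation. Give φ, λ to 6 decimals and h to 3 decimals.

φ=-41.702624°, λ=112.459161°, h=2485.099 m

start: φ=-41.707394°, λ=112.457614°, h=1682.885 m
→ ECEF (a=6378206.400, f=1/294.978698214): X=-1822166.3873, Y=4408319.9126, Z=-4222315.8439
→ Helmert⁻¹: X=-1822599.0394, Y=4409029.4428, Z=-4222654.0117
→ geod (Bowring, a=6378137.000): φ=-41.70262400°, λ=112.45916100°, h=2485.0990 m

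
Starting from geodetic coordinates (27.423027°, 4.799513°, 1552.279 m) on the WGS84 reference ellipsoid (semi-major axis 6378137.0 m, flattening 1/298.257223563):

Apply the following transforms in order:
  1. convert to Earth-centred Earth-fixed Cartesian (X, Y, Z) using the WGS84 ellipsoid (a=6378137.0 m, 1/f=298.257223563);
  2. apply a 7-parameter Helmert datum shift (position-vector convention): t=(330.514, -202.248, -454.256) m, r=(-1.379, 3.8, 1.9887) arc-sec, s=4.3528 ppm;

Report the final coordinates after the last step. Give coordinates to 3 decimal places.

X=5647363.673 m, Y=474013.876 m, Z=2920068.104 m

start: φ=27.423027°, λ=4.799513°, h=1552.279 m
→ ECEF (a=6378137.000, f=1/298.257223563): X=5646959.3440, Y=474140.0887, Z=2920616.8511
→ Helmert 7p (PV): X=5647363.6732, Y=474013.8759, Z=2920068.1041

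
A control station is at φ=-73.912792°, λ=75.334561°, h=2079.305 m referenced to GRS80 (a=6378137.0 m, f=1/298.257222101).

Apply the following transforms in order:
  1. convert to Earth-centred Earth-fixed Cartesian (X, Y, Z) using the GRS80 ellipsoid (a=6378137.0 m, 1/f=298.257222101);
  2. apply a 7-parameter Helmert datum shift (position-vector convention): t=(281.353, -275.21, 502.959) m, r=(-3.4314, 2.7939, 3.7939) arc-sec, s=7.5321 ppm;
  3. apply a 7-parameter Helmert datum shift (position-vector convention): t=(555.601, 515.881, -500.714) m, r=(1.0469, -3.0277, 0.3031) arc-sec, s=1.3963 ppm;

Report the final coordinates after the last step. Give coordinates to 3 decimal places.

X=449804.950 m, Y=1715862.376 m, Z=-6108318.275 m

start: φ=-73.912792°, λ=75.334561°, h=2079.305 m
→ ECEF (a=6378137.000, f=1/298.257222101): X=448991.1481, Y=1715668.0857, Z=-6108246.6593
→ Helmert 7p (PV): X=449161.5877, Y=1715312.4399, Z=-6107824.3319
→ Helmert 7p (PV): X=449804.9503, Y=1715862.3764, Z=-6108318.2750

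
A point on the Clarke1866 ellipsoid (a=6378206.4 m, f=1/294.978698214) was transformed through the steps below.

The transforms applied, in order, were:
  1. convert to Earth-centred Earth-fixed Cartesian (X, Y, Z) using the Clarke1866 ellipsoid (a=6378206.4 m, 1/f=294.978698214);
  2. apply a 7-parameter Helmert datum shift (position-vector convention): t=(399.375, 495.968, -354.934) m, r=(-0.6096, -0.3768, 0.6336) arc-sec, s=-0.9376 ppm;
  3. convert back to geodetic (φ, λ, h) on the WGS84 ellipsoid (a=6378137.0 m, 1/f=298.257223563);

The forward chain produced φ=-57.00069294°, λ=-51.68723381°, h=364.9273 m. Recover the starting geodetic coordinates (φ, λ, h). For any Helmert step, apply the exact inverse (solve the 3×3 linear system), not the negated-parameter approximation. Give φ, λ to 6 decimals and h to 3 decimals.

φ=-57.000042°, λ=-51.697590°, h=248.192 m

start: φ=-57.000693°, λ=-51.687234°, h=364.927 m
→ ECEF (a=6378137.000, f=1/298.257223563): X=2158756.1153, Y=-2732207.5180, Z=-5326248.1830
→ Helmert⁻¹: X=2158340.6405, Y=-2732696.9378, Z=-5325910.2617
→ geod (Bowring, a=6378206.400): φ=-57.00004200°, λ=-51.69759000°, h=248.1920 m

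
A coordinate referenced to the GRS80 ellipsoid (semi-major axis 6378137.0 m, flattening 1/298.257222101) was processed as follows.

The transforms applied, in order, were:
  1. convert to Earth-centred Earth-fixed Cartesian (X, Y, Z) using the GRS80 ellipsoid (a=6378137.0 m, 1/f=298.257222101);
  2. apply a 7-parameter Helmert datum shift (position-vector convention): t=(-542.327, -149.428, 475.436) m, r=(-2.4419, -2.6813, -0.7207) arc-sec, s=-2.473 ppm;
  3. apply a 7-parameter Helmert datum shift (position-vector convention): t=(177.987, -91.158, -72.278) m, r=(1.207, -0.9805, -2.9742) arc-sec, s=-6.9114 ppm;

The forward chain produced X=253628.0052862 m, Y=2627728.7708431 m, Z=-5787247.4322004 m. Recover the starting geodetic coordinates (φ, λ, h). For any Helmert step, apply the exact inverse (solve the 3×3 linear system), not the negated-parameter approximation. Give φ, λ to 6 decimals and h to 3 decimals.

start: X=253628.0053, Y=2627728.7708, Z=-5787247.4322 m
→ Helmert⁻¹: X=253386.3686, Y=2627807.8794, Z=-5787231.7336
→ Helmert⁻¹: X=253844.9051, Y=2628033.2119, Z=-5787693.6700
→ geod (Bowring, a=6378137.000): φ=-65.62317300°, λ=84.48284700°, h=1056.6660 m

φ=-65.623173°, λ=84.482847°, h=1056.666 m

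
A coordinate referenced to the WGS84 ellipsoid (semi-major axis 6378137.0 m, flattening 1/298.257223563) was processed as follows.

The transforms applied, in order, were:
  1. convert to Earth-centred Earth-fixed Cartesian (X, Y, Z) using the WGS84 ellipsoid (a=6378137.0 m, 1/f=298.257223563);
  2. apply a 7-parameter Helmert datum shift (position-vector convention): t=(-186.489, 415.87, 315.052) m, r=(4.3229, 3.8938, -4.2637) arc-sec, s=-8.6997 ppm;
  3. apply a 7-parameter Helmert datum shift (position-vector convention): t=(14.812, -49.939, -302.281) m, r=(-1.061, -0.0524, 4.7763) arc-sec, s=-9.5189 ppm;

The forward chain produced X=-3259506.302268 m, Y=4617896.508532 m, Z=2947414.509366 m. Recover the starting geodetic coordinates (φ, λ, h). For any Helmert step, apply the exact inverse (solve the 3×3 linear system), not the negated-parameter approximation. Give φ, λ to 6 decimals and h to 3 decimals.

φ=27.697911°, λ=125.216815°, h=894.598 m

start: X=-3259506.3023, Y=4617896.5085, Z=2947414.5094 m
→ Helmert⁻¹: X=-3259444.4565, Y=4618050.7190, Z=2947769.4324
→ Helmert⁻¹: X=-3259437.4127, Y=4617669.4155, Z=2947321.7148
→ geod (Bowring, a=6378137.000): φ=27.69791100°, λ=125.21681500°, h=894.5980 m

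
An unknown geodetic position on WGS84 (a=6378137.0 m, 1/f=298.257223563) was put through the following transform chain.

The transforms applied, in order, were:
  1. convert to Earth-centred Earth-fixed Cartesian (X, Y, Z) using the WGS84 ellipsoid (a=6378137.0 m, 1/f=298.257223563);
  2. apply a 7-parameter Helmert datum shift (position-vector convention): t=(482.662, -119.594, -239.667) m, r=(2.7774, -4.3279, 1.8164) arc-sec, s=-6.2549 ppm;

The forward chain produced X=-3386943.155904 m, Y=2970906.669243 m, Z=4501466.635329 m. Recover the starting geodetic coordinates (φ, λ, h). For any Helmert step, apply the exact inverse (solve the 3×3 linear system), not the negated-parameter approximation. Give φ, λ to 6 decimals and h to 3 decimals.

start: X=-3386943.1559, Y=2970906.6692, Z=4501466.6353 m
→ Helmert⁻¹: X=-3387326.3846, Y=2971135.2934, Z=4501765.5270
→ geod (Bowring, a=6378137.000): φ=45.16713500°, λ=138.74493500°, h=1836.3700 m

φ=45.167135°, λ=138.744935°, h=1836.370 m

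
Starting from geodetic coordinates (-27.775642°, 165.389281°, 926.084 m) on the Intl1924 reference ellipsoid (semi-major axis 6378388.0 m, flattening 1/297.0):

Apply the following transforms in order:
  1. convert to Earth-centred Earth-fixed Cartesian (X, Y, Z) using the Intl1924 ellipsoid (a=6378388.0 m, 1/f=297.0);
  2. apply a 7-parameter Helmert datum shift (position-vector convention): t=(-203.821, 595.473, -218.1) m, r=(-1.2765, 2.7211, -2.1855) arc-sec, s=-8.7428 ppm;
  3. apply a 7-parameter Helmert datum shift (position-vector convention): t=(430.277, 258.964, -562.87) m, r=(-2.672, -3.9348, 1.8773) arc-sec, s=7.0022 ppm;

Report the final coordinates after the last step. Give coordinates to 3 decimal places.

start: φ=-27.775642°, λ=165.389281°, h=926.084 m
→ ECEF (a=6378388.000, f=1/297.0): X=-5465750.0239, Y=1424813.2161, Z=-2955002.6825
→ Helmert 7p (PV): X=-5465929.9452, Y=1425435.8574, Z=-2955131.6601
→ Helmert 7p (PV): X=-5465494.5415, Y=1425616.7729, Z=-2955837.9593

X=-5465494.541 m, Y=1425616.773 m, Z=-2955837.959 m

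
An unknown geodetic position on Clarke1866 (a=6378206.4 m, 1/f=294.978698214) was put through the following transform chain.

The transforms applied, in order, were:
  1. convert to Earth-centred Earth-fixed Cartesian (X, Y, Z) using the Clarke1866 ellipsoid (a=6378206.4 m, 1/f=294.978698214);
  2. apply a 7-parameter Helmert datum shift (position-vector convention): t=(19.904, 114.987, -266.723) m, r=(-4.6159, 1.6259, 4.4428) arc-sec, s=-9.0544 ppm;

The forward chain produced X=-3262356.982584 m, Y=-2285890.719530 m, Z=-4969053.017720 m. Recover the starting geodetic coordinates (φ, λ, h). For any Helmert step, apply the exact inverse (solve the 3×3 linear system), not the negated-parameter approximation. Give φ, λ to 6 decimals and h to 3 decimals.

φ=-51.470873°, λ=-144.982606°, h=3537.896 m

start: X=-3262356.9826, Y=-2285890.7195, Z=-4969053.0177 m
→ Helmert⁻¹: X=-3262416.4934, Y=-2285844.9382, Z=-4968908.1546
→ geod (Bowring, a=6378206.400): φ=-51.47087300°, λ=-144.98260600°, h=3537.8960 m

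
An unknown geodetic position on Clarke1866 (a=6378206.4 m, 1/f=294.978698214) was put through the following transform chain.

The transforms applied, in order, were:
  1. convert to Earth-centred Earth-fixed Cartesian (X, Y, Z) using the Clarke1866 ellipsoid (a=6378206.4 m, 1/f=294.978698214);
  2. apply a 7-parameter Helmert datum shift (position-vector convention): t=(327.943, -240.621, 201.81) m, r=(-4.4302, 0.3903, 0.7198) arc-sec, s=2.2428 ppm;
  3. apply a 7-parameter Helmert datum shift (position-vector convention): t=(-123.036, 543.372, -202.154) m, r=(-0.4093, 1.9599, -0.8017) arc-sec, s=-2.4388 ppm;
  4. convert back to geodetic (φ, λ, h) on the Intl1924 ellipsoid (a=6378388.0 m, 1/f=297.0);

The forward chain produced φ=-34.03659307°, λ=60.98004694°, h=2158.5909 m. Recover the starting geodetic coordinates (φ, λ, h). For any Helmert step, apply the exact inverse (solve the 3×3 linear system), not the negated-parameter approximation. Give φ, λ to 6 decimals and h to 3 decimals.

φ=-34.038155°, λ=60.980474°, h=2084.777 m

start: φ=-34.036593°, λ=60.980047°, h=2158.591 m
→ ECEF (a=6378388.000, f=1/297.0): X=2567713.2007, Y=4628475.1828, Z=-3551073.4711
→ Helmert⁻¹: X=2567858.2511, Y=4627960.1241, Z=-3550846.3940
→ Helmert⁻¹: X=2567547.4200, Y=4628257.6729, Z=-3550935.9747
→ geod (Bowring, a=6378206.400): φ=-34.03815500°, λ=60.98047400°, h=2084.7770 m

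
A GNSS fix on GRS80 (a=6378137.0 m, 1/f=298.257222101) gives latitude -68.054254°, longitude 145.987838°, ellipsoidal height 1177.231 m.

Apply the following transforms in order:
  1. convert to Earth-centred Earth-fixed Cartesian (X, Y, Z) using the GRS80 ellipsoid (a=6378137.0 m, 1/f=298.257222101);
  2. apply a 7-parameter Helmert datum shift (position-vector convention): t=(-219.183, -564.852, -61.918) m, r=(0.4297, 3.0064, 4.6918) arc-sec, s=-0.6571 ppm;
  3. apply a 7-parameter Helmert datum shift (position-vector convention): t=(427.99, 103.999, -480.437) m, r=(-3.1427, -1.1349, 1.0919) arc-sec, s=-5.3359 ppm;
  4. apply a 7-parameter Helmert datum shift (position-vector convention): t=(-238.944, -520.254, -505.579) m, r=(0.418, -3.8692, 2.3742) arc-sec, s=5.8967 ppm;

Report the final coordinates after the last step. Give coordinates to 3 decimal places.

X=-1981991.748 m, Y=1336339.949 m, Z=-5895530.565 m

start: φ=-68.054254°, λ=145.987838°, h=1177.231 m
→ ECEF (a=6378137.000, f=1/298.257222101): X=-1981966.0160, Y=1337465.1565, Z=-5894449.1272
→ Helmert 7p (PV): X=-1982300.2334, Y=1336866.6225, Z=-5894475.4977
→ Helmert 7p (PV): X=-1981836.3108, Y=1336863.1853, Z=-5894955.7579
→ Helmert 7p (PV): X=-1981991.7484, Y=1336339.9488, Z=-5895530.5648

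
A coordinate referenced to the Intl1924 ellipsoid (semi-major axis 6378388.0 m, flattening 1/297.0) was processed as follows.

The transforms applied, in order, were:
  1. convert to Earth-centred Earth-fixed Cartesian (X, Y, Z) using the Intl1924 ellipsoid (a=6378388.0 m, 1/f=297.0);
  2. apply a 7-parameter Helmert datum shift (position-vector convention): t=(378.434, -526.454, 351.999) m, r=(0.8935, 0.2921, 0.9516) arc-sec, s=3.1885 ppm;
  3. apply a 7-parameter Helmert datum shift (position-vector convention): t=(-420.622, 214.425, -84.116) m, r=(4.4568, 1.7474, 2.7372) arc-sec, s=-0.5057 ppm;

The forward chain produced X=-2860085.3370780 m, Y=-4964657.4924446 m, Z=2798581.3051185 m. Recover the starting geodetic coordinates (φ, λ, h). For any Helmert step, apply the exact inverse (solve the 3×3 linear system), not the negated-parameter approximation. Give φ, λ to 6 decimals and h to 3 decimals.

start: X=-2860085.3371, Y=-4964657.4924, Z=2798581.3051 m
→ Helmert⁻¹: X=-2859755.7554, Y=-4964776.0052, Z=2798749.8844
→ Helmert⁻¹: X=-2860151.9351, Y=-4964208.4053, Z=2798406.4164
→ geod (Bowring, a=6378388.000): φ=26.18567200°, λ=-119.94859700°, h=1886.2070 m

φ=26.185672°, λ=-119.948597°, h=1886.207 m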